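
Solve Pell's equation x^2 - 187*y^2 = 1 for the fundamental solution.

(x, y) = (1682, 123)

First expand sqrt(187) as a continued fraction. With x_i = (sqrt(187) + m_i)/d_i and (m_0, d_0) = (0, 1): a_0 = floor(sqrt(187)) = 13, since 13^2 = 169 <= 187 < 196 = 14^2.
Iterate m_{i+1} = d_i*a_i - m_i, d_{i+1} = (187 - m_{i+1}^2)/d_i, a_{i+1} = floor((a_0 + m_{i+1})/d_{i+1}):
  m_1 = 1*13 - 0 = 13, d_1 = (187 - 13^2)/1 = 18/1 = 18, a_1 = floor((13 + 13)/18) = 1.
  m_2 = 18*1 - 13 = 5, d_2 = (187 - 5^2)/18 = 162/18 = 9, a_2 = floor((13 + 5)/9) = 2.
  m_3 = 9*2 - 5 = 13, d_3 = (187 - 13^2)/9 = 18/9 = 2, a_3 = floor((13 + 13)/2) = 13.
  m_4 = 2*13 - 13 = 13, d_4 = (187 - 13^2)/2 = 18/2 = 9, a_4 = floor((13 + 13)/9) = 2.
  m_5 = 9*2 - 13 = 5, d_5 = (187 - 5^2)/9 = 162/9 = 18, a_5 = floor((13 + 5)/18) = 1.
  m_6 = 18*1 - 5 = 13, d_6 = (187 - 13^2)/18 = 18/18 = 1, a_6 = floor((13 + 13)/1) = 26.
  m_7 = 1*26 - 13 = 13, d_7 = (187 - 13^2)/1 = 18/1 = 18: (m_7, d_7) = (m_1, d_1) = (13, 18), so from here the quotients repeat a_1, ..., a_6; the period length is 6.
So sqrt(187) = [13; (1, 2, 13, 2, 1, 26)] with period length k = 6.
k is even, so the fundamental solution of x^2 - 187y^2 = 1 is (p_{k-1}, q_{k-1}) = (p_5, q_5); compute convergents through index 5.
Convergents (p_i = a_i*p_{i-1} + p_{i-2}, q_i = a_i*q_{i-1} + q_{i-2} with p_{-2}=0, p_{-1}=1, q_{-2}=1, q_{-1}=0):
  i=0: a_0=13, p_0 = 13*1 + 0 = 13, q_0 = 13*0 + 1 = 1.
  i=1: a_1=1, p_1 = 1*13 + 1 = 14, q_1 = 1*1 + 0 = 1.
  i=2: a_2=2, p_2 = 2*14 + 13 = 41, q_2 = 2*1 + 1 = 3.
  i=3: a_3=13, p_3 = 13*41 + 14 = 547, q_3 = 13*3 + 1 = 40.
  i=4: a_4=2, p_4 = 2*547 + 41 = 1135, q_4 = 2*40 + 3 = 83.
  i=5: a_5=1, p_5 = 1*1135 + 547 = 1682, q_5 = 1*83 + 40 = 123.
Check: 1682^2 - 187*123^2 = 2829124 - 2829123 = 1, so (x, y) = (1682, 123) solves the equation, and by the theorem it is the least positive solution.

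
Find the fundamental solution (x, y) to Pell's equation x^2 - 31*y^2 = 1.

(x, y) = (1520, 273)

First expand sqrt(31) as a continued fraction. With x_i = (sqrt(31) + m_i)/d_i and (m_0, d_0) = (0, 1): a_0 = floor(sqrt(31)) = 5, since 5^2 = 25 <= 31 < 36 = 6^2.
Iterate m_{i+1} = d_i*a_i - m_i, d_{i+1} = (31 - m_{i+1}^2)/d_i, a_{i+1} = floor((a_0 + m_{i+1})/d_{i+1}):
  m_1 = 1*5 - 0 = 5, d_1 = (31 - 5^2)/1 = 6/1 = 6, a_1 = floor((5 + 5)/6) = 1.
  m_2 = 6*1 - 5 = 1, d_2 = (31 - 1^2)/6 = 30/6 = 5, a_2 = floor((5 + 1)/5) = 1.
  m_3 = 5*1 - 1 = 4, d_3 = (31 - 4^2)/5 = 15/5 = 3, a_3 = floor((5 + 4)/3) = 3.
  m_4 = 3*3 - 4 = 5, d_4 = (31 - 5^2)/3 = 6/3 = 2, a_4 = floor((5 + 5)/2) = 5.
  m_5 = 2*5 - 5 = 5, d_5 = (31 - 5^2)/2 = 6/2 = 3, a_5 = floor((5 + 5)/3) = 3.
  m_6 = 3*3 - 5 = 4, d_6 = (31 - 4^2)/3 = 15/3 = 5, a_6 = floor((5 + 4)/5) = 1.
  m_7 = 5*1 - 4 = 1, d_7 = (31 - 1^2)/5 = 30/5 = 6, a_7 = floor((5 + 1)/6) = 1.
  m_8 = 6*1 - 1 = 5, d_8 = (31 - 5^2)/6 = 6/6 = 1, a_8 = floor((5 + 5)/1) = 10.
  m_9 = 1*10 - 5 = 5, d_9 = (31 - 5^2)/1 = 6/1 = 6: (m_9, d_9) = (m_1, d_1) = (5, 6), so from here the quotients repeat a_1, ..., a_8; the period length is 8.
So sqrt(31) = [5; (1, 1, 3, 5, 3, 1, 1, 10)] with period length k = 8.
k is even, so the fundamental solution of x^2 - 31y^2 = 1 is (p_{k-1}, q_{k-1}) = (p_7, q_7); compute convergents through index 7.
Convergents (p_i = a_i*p_{i-1} + p_{i-2}, q_i = a_i*q_{i-1} + q_{i-2} with p_{-2}=0, p_{-1}=1, q_{-2}=1, q_{-1}=0):
  i=0: a_0=5, p_0 = 5*1 + 0 = 5, q_0 = 5*0 + 1 = 1.
  i=1: a_1=1, p_1 = 1*5 + 1 = 6, q_1 = 1*1 + 0 = 1.
  i=2: a_2=1, p_2 = 1*6 + 5 = 11, q_2 = 1*1 + 1 = 2.
  i=3: a_3=3, p_3 = 3*11 + 6 = 39, q_3 = 3*2 + 1 = 7.
  i=4: a_4=5, p_4 = 5*39 + 11 = 206, q_4 = 5*7 + 2 = 37.
  i=5: a_5=3, p_5 = 3*206 + 39 = 657, q_5 = 3*37 + 7 = 118.
  i=6: a_6=1, p_6 = 1*657 + 206 = 863, q_6 = 1*118 + 37 = 155.
  i=7: a_7=1, p_7 = 1*863 + 657 = 1520, q_7 = 1*155 + 118 = 273.
Check: 1520^2 - 31*273^2 = 2310400 - 2310399 = 1, so (x, y) = (1520, 273) solves the equation, and by the theorem it is the least positive solution.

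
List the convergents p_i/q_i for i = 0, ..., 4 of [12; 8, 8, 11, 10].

12/1, 97/8, 788/65, 8765/723, 88438/7295

Using the convergent recurrence p_i = a_i*p_{i-1} + p_{i-2}, q_i = a_i*q_{i-1} + q_{i-2} with p_{-2}=0, p_{-1}=1, q_{-2}=1, q_{-1}=0:
  i=0: a_0=12, p_0 = 12*1 + 0 = 12, q_0 = 12*0 + 1 = 1.
  i=1: a_1=8, p_1 = 8*12 + 1 = 97, q_1 = 8*1 + 0 = 8.
  i=2: a_2=8, p_2 = 8*97 + 12 = 788, q_2 = 8*8 + 1 = 65.
  i=3: a_3=11, p_3 = 11*788 + 97 = 8765, q_3 = 11*65 + 8 = 723.
  i=4: a_4=10, p_4 = 10*8765 + 788 = 88438, q_4 = 10*723 + 65 = 7295.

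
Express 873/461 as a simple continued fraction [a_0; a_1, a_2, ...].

[1; 1, 8, 2, 2, 4, 2]

Run the Euclidean algorithm on 873 and 461; the successive quotients are the partial quotients a_0, a_1, ... (each step inverts the fractional part left over by the previous one):
  873 = 1*461 + 412, so a_0 = 1.
  461 = 1*412 + 49, so a_1 = 1.
  412 = 8*49 + 20, so a_2 = 8.
  49 = 2*20 + 9, so a_3 = 2.
  20 = 2*9 + 2, so a_4 = 2.
  9 = 4*2 + 1, so a_5 = 4.
  2 = 2*1 + 0, so a_6 = 2.
The remainder reaches 0 after 7 divisions, so the expansion has 7 partial quotients, read off in order.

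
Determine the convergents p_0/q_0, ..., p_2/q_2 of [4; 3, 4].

4/1, 13/3, 56/13

Using the convergent recurrence p_i = a_i*p_{i-1} + p_{i-2}, q_i = a_i*q_{i-1} + q_{i-2} with p_{-2}=0, p_{-1}=1, q_{-2}=1, q_{-1}=0:
  i=0: a_0=4, p_0 = 4*1 + 0 = 4, q_0 = 4*0 + 1 = 1.
  i=1: a_1=3, p_1 = 3*4 + 1 = 13, q_1 = 3*1 + 0 = 3.
  i=2: a_2=4, p_2 = 4*13 + 4 = 56, q_2 = 4*3 + 1 = 13.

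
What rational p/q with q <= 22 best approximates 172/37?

Expand x = 172/37 as a continued fraction with the Euclidean algorithm:
  172 = 4*37 + 24, so a_0 = 4.
  37 = 1*24 + 13, so a_1 = 1.
  24 = 1*13 + 11, so a_2 = 1.
  13 = 1*11 + 2, so a_3 = 1.
  11 = 5*2 + 1, so a_4 = 5.
  2 = 2*1 + 0, so a_5 = 2.
so x = [4; 1, 1, 1, 5, 2].
Convergents (p_i = a_i*p_{i-1} + p_{i-2}, q_i = a_i*q_{i-1} + q_{i-2} with p_{-2}=0, p_{-1}=1, q_{-2}=1, q_{-1}=0), until the denominator exceeds 22:
  i=0: a_0=4, p_0 = 4*1 + 0 = 4, q_0 = 4*0 + 1 = 1.
  i=1: a_1=1, p_1 = 1*4 + 1 = 5, q_1 = 1*1 + 0 = 1.
  i=2: a_2=1, p_2 = 1*5 + 4 = 9, q_2 = 1*1 + 1 = 2.
  i=3: a_3=1, p_3 = 1*9 + 5 = 14, q_3 = 1*2 + 1 = 3.
  i=4: a_4=5, p_4 = 5*14 + 9 = 79, q_4 = 5*3 + 2 = 17.
  i=5: a_5=2, p_5 = 2*79 + 14 = 172, q_5 = 2*17 + 3 = 37.
q_5 = 37 > 22, so the last convergent with denominator <= 22 is p_4/q_4 = 79/17.
The closest fraction with denominator <= 22 is either p_4/q_4 or the intermediate fraction (k*p_4 + p_3)/(k*q_4 + q_3) with the largest k >= 1 whose denominator stays <= 22; these approach x as k grows, and every other convergent or intermediate fraction in range is farther away.
Largest k: floor((22 - q_3)/q_4) = floor((22 - 3)/17) = 1.
That gives (1*79 + 14)/(1*17 + 3) = 93/20.
Compare the errors: |x - 79/17| = |172*17 - 79*37|/(37*17) = 1/629, and |x - 93/20| = |172*20 - 93*37|/(37*20) = 1/740.
Cross-multiplying, 1*629 = 629 < 740 = 1*740, so 1/740 is smaller: the intermediate fraction 93/20 is closer to x than 79/17.

93/20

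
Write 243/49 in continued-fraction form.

[4; 1, 23, 2]

Run the Euclidean algorithm on 243 and 49; the successive quotients are the partial quotients a_0, a_1, ... (each step inverts the fractional part left over by the previous one):
  243 = 4*49 + 47, so a_0 = 4.
  49 = 1*47 + 2, so a_1 = 1.
  47 = 23*2 + 1, so a_2 = 23.
  2 = 2*1 + 0, so a_3 = 2.
The remainder reaches 0 after 4 divisions, so the expansion has 4 partial quotients, read off in order.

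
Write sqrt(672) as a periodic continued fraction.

[25; (1, 11, 1, 50)]

Write x_i = (sqrt(672) + m_i)/d_i with (m_0, d_0) = (0, 1). a_0 = floor(sqrt(672)) = 25, since 25^2 = 625 <= 672 < 676 = 26^2.
Iterate m_{i+1} = d_i*a_i - m_i, d_{i+1} = (672 - m_{i+1}^2)/d_i, a_{i+1} = floor((a_0 + m_{i+1})/d_{i+1}):
  m_1 = 1*25 - 0 = 25, d_1 = (672 - 25^2)/1 = 47/1 = 47, a_1 = floor((25 + 25)/47) = 1.
  m_2 = 47*1 - 25 = 22, d_2 = (672 - 22^2)/47 = 188/47 = 4, a_2 = floor((25 + 22)/4) = 11.
  m_3 = 4*11 - 22 = 22, d_3 = (672 - 22^2)/4 = 188/4 = 47, a_3 = floor((25 + 22)/47) = 1.
  m_4 = 47*1 - 22 = 25, d_4 = (672 - 25^2)/47 = 47/47 = 1, a_4 = floor((25 + 25)/1) = 50.
  m_5 = 1*50 - 25 = 25, d_5 = (672 - 25^2)/1 = 47/1 = 47: (m_5, d_5) = (m_1, d_1) = (25, 47), so from here the quotients repeat a_1, ..., a_4; the period length is 4.
Hence the expansion of sqrt(672) is a_0 = 25 followed by the repeating block 1, 11, 1, 50 (period 4).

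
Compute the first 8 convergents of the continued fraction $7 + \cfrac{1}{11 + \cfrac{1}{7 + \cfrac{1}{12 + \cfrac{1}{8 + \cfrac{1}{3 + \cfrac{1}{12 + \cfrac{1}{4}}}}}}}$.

Using the convergent recurrence p_i = a_i*p_{i-1} + p_{i-2}, q_i = a_i*q_{i-1} + q_{i-2} with p_{-2}=0, p_{-1}=1, q_{-2}=1, q_{-1}=0:
  i=0: a_0=7, p_0 = 7*1 + 0 = 7, q_0 = 7*0 + 1 = 1.
  i=1: a_1=11, p_1 = 11*7 + 1 = 78, q_1 = 11*1 + 0 = 11.
  i=2: a_2=7, p_2 = 7*78 + 7 = 553, q_2 = 7*11 + 1 = 78.
  i=3: a_3=12, p_3 = 12*553 + 78 = 6714, q_3 = 12*78 + 11 = 947.
  i=4: a_4=8, p_4 = 8*6714 + 553 = 54265, q_4 = 8*947 + 78 = 7654.
  i=5: a_5=3, p_5 = 3*54265 + 6714 = 169509, q_5 = 3*7654 + 947 = 23909.
  i=6: a_6=12, p_6 = 12*169509 + 54265 = 2088373, q_6 = 12*23909 + 7654 = 294562.
  i=7: a_7=4, p_7 = 4*2088373 + 169509 = 8523001, q_7 = 4*294562 + 23909 = 1202157.

7/1, 78/11, 553/78, 6714/947, 54265/7654, 169509/23909, 2088373/294562, 8523001/1202157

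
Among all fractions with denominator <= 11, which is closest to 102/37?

11/4

Expand x = 102/37 as a continued fraction with the Euclidean algorithm:
  102 = 2*37 + 28, so a_0 = 2.
  37 = 1*28 + 9, so a_1 = 1.
  28 = 3*9 + 1, so a_2 = 3.
  9 = 9*1 + 0, so a_3 = 9.
so x = [2; 1, 3, 9].
Convergents (p_i = a_i*p_{i-1} + p_{i-2}, q_i = a_i*q_{i-1} + q_{i-2} with p_{-2}=0, p_{-1}=1, q_{-2}=1, q_{-1}=0), until the denominator exceeds 11:
  i=0: a_0=2, p_0 = 2*1 + 0 = 2, q_0 = 2*0 + 1 = 1.
  i=1: a_1=1, p_1 = 1*2 + 1 = 3, q_1 = 1*1 + 0 = 1.
  i=2: a_2=3, p_2 = 3*3 + 2 = 11, q_2 = 3*1 + 1 = 4.
  i=3: a_3=9, p_3 = 9*11 + 3 = 102, q_3 = 9*4 + 1 = 37.
q_3 = 37 > 11, so the last convergent with denominator <= 11 is p_2/q_2 = 11/4.
The closest fraction with denominator <= 11 is either p_2/q_2 or the intermediate fraction (k*p_2 + p_1)/(k*q_2 + q_1) with the largest k >= 1 whose denominator stays <= 11; these approach x as k grows, and every other convergent or intermediate fraction in range is farther away.
Largest k: floor((11 - q_1)/q_2) = floor((11 - 1)/4) = 2.
That gives (2*11 + 3)/(2*4 + 1) = 25/9.
Compare the errors: |x - 11/4| = |102*4 - 11*37|/(37*4) = 1/148, and |x - 25/9| = |102*9 - 25*37|/(37*9) = 7/333.
Cross-multiplying, 1*333 = 333 < 1036 = 7*148, so 1/148 is smaller: the convergent 11/4 is closer to x than 25/9.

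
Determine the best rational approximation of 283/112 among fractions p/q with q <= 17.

43/17

Expand x = 283/112 as a continued fraction with the Euclidean algorithm:
  283 = 2*112 + 59, so a_0 = 2.
  112 = 1*59 + 53, so a_1 = 1.
  59 = 1*53 + 6, so a_2 = 1.
  53 = 8*6 + 5, so a_3 = 8.
  6 = 1*5 + 1, so a_4 = 1.
  5 = 5*1 + 0, so a_5 = 5.
so x = [2; 1, 1, 8, 1, 5].
Convergents (p_i = a_i*p_{i-1} + p_{i-2}, q_i = a_i*q_{i-1} + q_{i-2} with p_{-2}=0, p_{-1}=1, q_{-2}=1, q_{-1}=0), until the denominator exceeds 17:
  i=0: a_0=2, p_0 = 2*1 + 0 = 2, q_0 = 2*0 + 1 = 1.
  i=1: a_1=1, p_1 = 1*2 + 1 = 3, q_1 = 1*1 + 0 = 1.
  i=2: a_2=1, p_2 = 1*3 + 2 = 5, q_2 = 1*1 + 1 = 2.
  i=3: a_3=8, p_3 = 8*5 + 3 = 43, q_3 = 8*2 + 1 = 17.
  i=4: a_4=1, p_4 = 1*43 + 5 = 48, q_4 = 1*17 + 2 = 19.
q_4 = 19 > 17, so the last convergent with denominator <= 17 is p_3/q_3 = 43/17.
The closest fraction with denominator <= 17 is either p_3/q_3 or the intermediate fraction (k*p_3 + p_2)/(k*q_3 + q_2) with the largest k >= 1 whose denominator stays <= 17; these approach x as k grows, and every other convergent or intermediate fraction in range is farther away.
Largest k: floor((17 - q_2)/q_3) = floor((17 - 2)/17) = 0.
Since k = 0, no intermediate fraction beyond p_3/q_3 has denominator <= 17, so the convergent 43/17 is the closest (its error is |283*17 - 43*112|/(112*17) = 5/1904).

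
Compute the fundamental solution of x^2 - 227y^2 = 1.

First expand sqrt(227) as a continued fraction. With x_i = (sqrt(227) + m_i)/d_i and (m_0, d_0) = (0, 1): a_0 = floor(sqrt(227)) = 15, since 15^2 = 225 <= 227 < 256 = 16^2.
Iterate m_{i+1} = d_i*a_i - m_i, d_{i+1} = (227 - m_{i+1}^2)/d_i, a_{i+1} = floor((a_0 + m_{i+1})/d_{i+1}):
  m_1 = 1*15 - 0 = 15, d_1 = (227 - 15^2)/1 = 2/1 = 2, a_1 = floor((15 + 15)/2) = 15.
  m_2 = 2*15 - 15 = 15, d_2 = (227 - 15^2)/2 = 2/2 = 1, a_2 = floor((15 + 15)/1) = 30.
  m_3 = 1*30 - 15 = 15, d_3 = (227 - 15^2)/1 = 2/1 = 2: (m_3, d_3) = (m_1, d_1) = (15, 2), so from here the quotients repeat a_1, a_2; the period length is 2.
So sqrt(227) = [15; (15, 30)] with period length k = 2.
k is even, so the fundamental solution of x^2 - 227y^2 = 1 is (p_{k-1}, q_{k-1}) = (p_1, q_1); compute convergents through index 1.
Convergents (p_i = a_i*p_{i-1} + p_{i-2}, q_i = a_i*q_{i-1} + q_{i-2} with p_{-2}=0, p_{-1}=1, q_{-2}=1, q_{-1}=0):
  i=0: a_0=15, p_0 = 15*1 + 0 = 15, q_0 = 15*0 + 1 = 1.
  i=1: a_1=15, p_1 = 15*15 + 1 = 226, q_1 = 15*1 + 0 = 15.
Check: 226^2 - 227*15^2 = 51076 - 51075 = 1, so (x, y) = (226, 15) solves the equation, and by the theorem it is the least positive solution.

(x, y) = (226, 15)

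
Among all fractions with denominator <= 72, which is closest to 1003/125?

337/42

Expand x = 1003/125 as a continued fraction with the Euclidean algorithm:
  1003 = 8*125 + 3, so a_0 = 8.
  125 = 41*3 + 2, so a_1 = 41.
  3 = 1*2 + 1, so a_2 = 1.
  2 = 2*1 + 0, so a_3 = 2.
so x = [8; 41, 1, 2].
Convergents (p_i = a_i*p_{i-1} + p_{i-2}, q_i = a_i*q_{i-1} + q_{i-2} with p_{-2}=0, p_{-1}=1, q_{-2}=1, q_{-1}=0), until the denominator exceeds 72:
  i=0: a_0=8, p_0 = 8*1 + 0 = 8, q_0 = 8*0 + 1 = 1.
  i=1: a_1=41, p_1 = 41*8 + 1 = 329, q_1 = 41*1 + 0 = 41.
  i=2: a_2=1, p_2 = 1*329 + 8 = 337, q_2 = 1*41 + 1 = 42.
  i=3: a_3=2, p_3 = 2*337 + 329 = 1003, q_3 = 2*42 + 41 = 125.
q_3 = 125 > 72, so the last convergent with denominator <= 72 is p_2/q_2 = 337/42.
The closest fraction with denominator <= 72 is either p_2/q_2 or the intermediate fraction (k*p_2 + p_1)/(k*q_2 + q_1) with the largest k >= 1 whose denominator stays <= 72; these approach x as k grows, and every other convergent or intermediate fraction in range is farther away.
Largest k: floor((72 - q_1)/q_2) = floor((72 - 41)/42) = 0.
Since k = 0, no intermediate fraction beyond p_2/q_2 has denominator <= 72, so the convergent 337/42 is the closest (its error is |1003*42 - 337*125|/(125*42) = 1/5250).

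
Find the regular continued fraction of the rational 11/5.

[2; 5]

Run the Euclidean algorithm on 11 and 5; the successive quotients are the partial quotients a_0, a_1, ... (each step inverts the fractional part left over by the previous one):
  11 = 2*5 + 1, so a_0 = 2.
  5 = 5*1 + 0, so a_1 = 5.
The remainder reaches 0 after 2 divisions, so the expansion has 2 partial quotients, read off in order.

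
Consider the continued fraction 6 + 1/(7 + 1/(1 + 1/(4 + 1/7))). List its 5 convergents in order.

6/1, 43/7, 49/8, 239/39, 1722/281

Using the convergent recurrence p_i = a_i*p_{i-1} + p_{i-2}, q_i = a_i*q_{i-1} + q_{i-2} with p_{-2}=0, p_{-1}=1, q_{-2}=1, q_{-1}=0:
  i=0: a_0=6, p_0 = 6*1 + 0 = 6, q_0 = 6*0 + 1 = 1.
  i=1: a_1=7, p_1 = 7*6 + 1 = 43, q_1 = 7*1 + 0 = 7.
  i=2: a_2=1, p_2 = 1*43 + 6 = 49, q_2 = 1*7 + 1 = 8.
  i=3: a_3=4, p_3 = 4*49 + 43 = 239, q_3 = 4*8 + 7 = 39.
  i=4: a_4=7, p_4 = 7*239 + 49 = 1722, q_4 = 7*39 + 8 = 281.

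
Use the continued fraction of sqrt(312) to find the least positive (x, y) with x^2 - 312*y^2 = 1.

(x, y) = (53, 3)

First expand sqrt(312) as a continued fraction. With x_i = (sqrt(312) + m_i)/d_i and (m_0, d_0) = (0, 1): a_0 = floor(sqrt(312)) = 17, since 17^2 = 289 <= 312 < 324 = 18^2.
Iterate m_{i+1} = d_i*a_i - m_i, d_{i+1} = (312 - m_{i+1}^2)/d_i, a_{i+1} = floor((a_0 + m_{i+1})/d_{i+1}):
  m_1 = 1*17 - 0 = 17, d_1 = (312 - 17^2)/1 = 23/1 = 23, a_1 = floor((17 + 17)/23) = 1.
  m_2 = 23*1 - 17 = 6, d_2 = (312 - 6^2)/23 = 276/23 = 12, a_2 = floor((17 + 6)/12) = 1.
  m_3 = 12*1 - 6 = 6, d_3 = (312 - 6^2)/12 = 276/12 = 23, a_3 = floor((17 + 6)/23) = 1.
  m_4 = 23*1 - 6 = 17, d_4 = (312 - 17^2)/23 = 23/23 = 1, a_4 = floor((17 + 17)/1) = 34.
  m_5 = 1*34 - 17 = 17, d_5 = (312 - 17^2)/1 = 23/1 = 23: (m_5, d_5) = (m_1, d_1) = (17, 23), so from here the quotients repeat a_1, ..., a_4; the period length is 4.
So sqrt(312) = [17; (1, 1, 1, 34)] with period length k = 4.
k is even, so the fundamental solution of x^2 - 312y^2 = 1 is (p_{k-1}, q_{k-1}) = (p_3, q_3); compute convergents through index 3.
Convergents (p_i = a_i*p_{i-1} + p_{i-2}, q_i = a_i*q_{i-1} + q_{i-2} with p_{-2}=0, p_{-1}=1, q_{-2}=1, q_{-1}=0):
  i=0: a_0=17, p_0 = 17*1 + 0 = 17, q_0 = 17*0 + 1 = 1.
  i=1: a_1=1, p_1 = 1*17 + 1 = 18, q_1 = 1*1 + 0 = 1.
  i=2: a_2=1, p_2 = 1*18 + 17 = 35, q_2 = 1*1 + 1 = 2.
  i=3: a_3=1, p_3 = 1*35 + 18 = 53, q_3 = 1*2 + 1 = 3.
Check: 53^2 - 312*3^2 = 2809 - 2808 = 1, so (x, y) = (53, 3) solves the equation, and by the theorem it is the least positive solution.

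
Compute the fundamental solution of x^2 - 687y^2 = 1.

(x, y) = (165337, 6308)

First expand sqrt(687) as a continued fraction. With x_i = (sqrt(687) + m_i)/d_i and (m_0, d_0) = (0, 1): a_0 = floor(sqrt(687)) = 26, since 26^2 = 676 <= 687 < 729 = 27^2.
Iterate m_{i+1} = d_i*a_i - m_i, d_{i+1} = (687 - m_{i+1}^2)/d_i, a_{i+1} = floor((a_0 + m_{i+1})/d_{i+1}):
  m_1 = 1*26 - 0 = 26, d_1 = (687 - 26^2)/1 = 11/1 = 11, a_1 = floor((26 + 26)/11) = 4.
  m_2 = 11*4 - 26 = 18, d_2 = (687 - 18^2)/11 = 363/11 = 33, a_2 = floor((26 + 18)/33) = 1.
  m_3 = 33*1 - 18 = 15, d_3 = (687 - 15^2)/33 = 462/33 = 14, a_3 = floor((26 + 15)/14) = 2.
  m_4 = 14*2 - 15 = 13, d_4 = (687 - 13^2)/14 = 518/14 = 37, a_4 = floor((26 + 13)/37) = 1.
  m_5 = 37*1 - 13 = 24, d_5 = (687 - 24^2)/37 = 111/37 = 3, a_5 = floor((26 + 24)/3) = 16.
  m_6 = 3*16 - 24 = 24, d_6 = (687 - 24^2)/3 = 111/3 = 37, a_6 = floor((26 + 24)/37) = 1.
  m_7 = 37*1 - 24 = 13, d_7 = (687 - 13^2)/37 = 518/37 = 14, a_7 = floor((26 + 13)/14) = 2.
  m_8 = 14*2 - 13 = 15, d_8 = (687 - 15^2)/14 = 462/14 = 33, a_8 = floor((26 + 15)/33) = 1.
  m_9 = 33*1 - 15 = 18, d_9 = (687 - 18^2)/33 = 363/33 = 11, a_9 = floor((26 + 18)/11) = 4.
  m_10 = 11*4 - 18 = 26, d_10 = (687 - 26^2)/11 = 11/11 = 1, a_10 = floor((26 + 26)/1) = 52.
  m_11 = 1*52 - 26 = 26, d_11 = (687 - 26^2)/1 = 11/1 = 11: (m_11, d_11) = (m_1, d_1) = (26, 11), so from here the quotients repeat a_1, ..., a_10; the period length is 10.
So sqrt(687) = [26; (4, 1, 2, 1, 16, 1, 2, 1, 4, 52)] with period length k = 10.
k is even, so the fundamental solution of x^2 - 687y^2 = 1 is (p_{k-1}, q_{k-1}) = (p_9, q_9); compute convergents through index 9.
Convergents (p_i = a_i*p_{i-1} + p_{i-2}, q_i = a_i*q_{i-1} + q_{i-2} with p_{-2}=0, p_{-1}=1, q_{-2}=1, q_{-1}=0):
  i=0: a_0=26, p_0 = 26*1 + 0 = 26, q_0 = 26*0 + 1 = 1.
  i=1: a_1=4, p_1 = 4*26 + 1 = 105, q_1 = 4*1 + 0 = 4.
  i=2: a_2=1, p_2 = 1*105 + 26 = 131, q_2 = 1*4 + 1 = 5.
  i=3: a_3=2, p_3 = 2*131 + 105 = 367, q_3 = 2*5 + 4 = 14.
  i=4: a_4=1, p_4 = 1*367 + 131 = 498, q_4 = 1*14 + 5 = 19.
  i=5: a_5=16, p_5 = 16*498 + 367 = 8335, q_5 = 16*19 + 14 = 318.
  i=6: a_6=1, p_6 = 1*8335 + 498 = 8833, q_6 = 1*318 + 19 = 337.
  i=7: a_7=2, p_7 = 2*8833 + 8335 = 26001, q_7 = 2*337 + 318 = 992.
  i=8: a_8=1, p_8 = 1*26001 + 8833 = 34834, q_8 = 1*992 + 337 = 1329.
  i=9: a_9=4, p_9 = 4*34834 + 26001 = 165337, q_9 = 4*1329 + 992 = 6308.
Check: 165337^2 - 687*6308^2 = 27336323569 - 27336323568 = 1, so (x, y) = (165337, 6308) solves the equation, and by the theorem it is the least positive solution.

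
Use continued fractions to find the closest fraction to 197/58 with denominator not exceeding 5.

17/5

Expand x = 197/58 as a continued fraction with the Euclidean algorithm:
  197 = 3*58 + 23, so a_0 = 3.
  58 = 2*23 + 12, so a_1 = 2.
  23 = 1*12 + 11, so a_2 = 1.
  12 = 1*11 + 1, so a_3 = 1.
  11 = 11*1 + 0, so a_4 = 11.
so x = [3; 2, 1, 1, 11].
Convergents (p_i = a_i*p_{i-1} + p_{i-2}, q_i = a_i*q_{i-1} + q_{i-2} with p_{-2}=0, p_{-1}=1, q_{-2}=1, q_{-1}=0), until the denominator exceeds 5:
  i=0: a_0=3, p_0 = 3*1 + 0 = 3, q_0 = 3*0 + 1 = 1.
  i=1: a_1=2, p_1 = 2*3 + 1 = 7, q_1 = 2*1 + 0 = 2.
  i=2: a_2=1, p_2 = 1*7 + 3 = 10, q_2 = 1*2 + 1 = 3.
  i=3: a_3=1, p_3 = 1*10 + 7 = 17, q_3 = 1*3 + 2 = 5.
  i=4: a_4=11, p_4 = 11*17 + 10 = 197, q_4 = 11*5 + 3 = 58.
q_4 = 58 > 5, so the last convergent with denominator <= 5 is p_3/q_3 = 17/5.
The closest fraction with denominator <= 5 is either p_3/q_3 or the intermediate fraction (k*p_3 + p_2)/(k*q_3 + q_2) with the largest k >= 1 whose denominator stays <= 5; these approach x as k grows, and every other convergent or intermediate fraction in range is farther away.
Largest k: floor((5 - q_2)/q_3) = floor((5 - 3)/5) = 0.
Since k = 0, no intermediate fraction beyond p_3/q_3 has denominator <= 5, so the convergent 17/5 is the closest (its error is |197*5 - 17*58|/(58*5) = 1/290).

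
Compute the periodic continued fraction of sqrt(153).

Write x_i = (sqrt(153) + m_i)/d_i with (m_0, d_0) = (0, 1). a_0 = floor(sqrt(153)) = 12, since 12^2 = 144 <= 153 < 169 = 13^2.
Iterate m_{i+1} = d_i*a_i - m_i, d_{i+1} = (153 - m_{i+1}^2)/d_i, a_{i+1} = floor((a_0 + m_{i+1})/d_{i+1}):
  m_1 = 1*12 - 0 = 12, d_1 = (153 - 12^2)/1 = 9/1 = 9, a_1 = floor((12 + 12)/9) = 2.
  m_2 = 9*2 - 12 = 6, d_2 = (153 - 6^2)/9 = 117/9 = 13, a_2 = floor((12 + 6)/13) = 1.
  m_3 = 13*1 - 6 = 7, d_3 = (153 - 7^2)/13 = 104/13 = 8, a_3 = floor((12 + 7)/8) = 2.
  m_4 = 8*2 - 7 = 9, d_4 = (153 - 9^2)/8 = 72/8 = 9, a_4 = floor((12 + 9)/9) = 2.
  m_5 = 9*2 - 9 = 9, d_5 = (153 - 9^2)/9 = 72/9 = 8, a_5 = floor((12 + 9)/8) = 2.
  m_6 = 8*2 - 9 = 7, d_6 = (153 - 7^2)/8 = 104/8 = 13, a_6 = floor((12 + 7)/13) = 1.
  m_7 = 13*1 - 7 = 6, d_7 = (153 - 6^2)/13 = 117/13 = 9, a_7 = floor((12 + 6)/9) = 2.
  m_8 = 9*2 - 6 = 12, d_8 = (153 - 12^2)/9 = 9/9 = 1, a_8 = floor((12 + 12)/1) = 24.
  m_9 = 1*24 - 12 = 12, d_9 = (153 - 12^2)/1 = 9/1 = 9: (m_9, d_9) = (m_1, d_1) = (12, 9), so from here the quotients repeat a_1, ..., a_8; the period length is 8.
Hence the expansion of sqrt(153) is a_0 = 12 followed by the repeating block 2, 1, 2, 2, 2, 1, 2, 24 (period 8).

[12; (2, 1, 2, 2, 2, 1, 2, 24)]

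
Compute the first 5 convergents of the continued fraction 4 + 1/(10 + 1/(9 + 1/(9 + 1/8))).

Using the convergent recurrence p_i = a_i*p_{i-1} + p_{i-2}, q_i = a_i*q_{i-1} + q_{i-2} with p_{-2}=0, p_{-1}=1, q_{-2}=1, q_{-1}=0:
  i=0: a_0=4, p_0 = 4*1 + 0 = 4, q_0 = 4*0 + 1 = 1.
  i=1: a_1=10, p_1 = 10*4 + 1 = 41, q_1 = 10*1 + 0 = 10.
  i=2: a_2=9, p_2 = 9*41 + 4 = 373, q_2 = 9*10 + 1 = 91.
  i=3: a_3=9, p_3 = 9*373 + 41 = 3398, q_3 = 9*91 + 10 = 829.
  i=4: a_4=8, p_4 = 8*3398 + 373 = 27557, q_4 = 8*829 + 91 = 6723.

4/1, 41/10, 373/91, 3398/829, 27557/6723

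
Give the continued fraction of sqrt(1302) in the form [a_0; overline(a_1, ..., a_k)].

[36; overline(12, 72)]

Write x_i = (sqrt(1302) + m_i)/d_i with (m_0, d_0) = (0, 1). a_0 = floor(sqrt(1302)) = 36, since 36^2 = 1296 <= 1302 < 1369 = 37^2.
Iterate m_{i+1} = d_i*a_i - m_i, d_{i+1} = (1302 - m_{i+1}^2)/d_i, a_{i+1} = floor((a_0 + m_{i+1})/d_{i+1}):
  m_1 = 1*36 - 0 = 36, d_1 = (1302 - 36^2)/1 = 6/1 = 6, a_1 = floor((36 + 36)/6) = 12.
  m_2 = 6*12 - 36 = 36, d_2 = (1302 - 36^2)/6 = 6/6 = 1, a_2 = floor((36 + 36)/1) = 72.
  m_3 = 1*72 - 36 = 36, d_3 = (1302 - 36^2)/1 = 6/1 = 6: (m_3, d_3) = (m_1, d_1) = (36, 6), so from here the quotients repeat a_1, a_2; the period length is 2.
Hence the expansion of sqrt(1302) is a_0 = 36 followed by the repeating block 12, 72 (period 2).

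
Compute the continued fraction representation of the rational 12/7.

[1; 1, 2, 2]

Run the Euclidean algorithm on 12 and 7; the successive quotients are the partial quotients a_0, a_1, ... (each step inverts the fractional part left over by the previous one):
  12 = 1*7 + 5, so a_0 = 1.
  7 = 1*5 + 2, so a_1 = 1.
  5 = 2*2 + 1, so a_2 = 2.
  2 = 2*1 + 0, so a_3 = 2.
The remainder reaches 0 after 4 divisions, so the expansion has 4 partial quotients, read off in order.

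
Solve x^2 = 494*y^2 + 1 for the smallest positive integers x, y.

(x, y) = (73035, 3286)

First expand sqrt(494) as a continued fraction. With x_i = (sqrt(494) + m_i)/d_i and (m_0, d_0) = (0, 1): a_0 = floor(sqrt(494)) = 22, since 22^2 = 484 <= 494 < 529 = 23^2.
Iterate m_{i+1} = d_i*a_i - m_i, d_{i+1} = (494 - m_{i+1}^2)/d_i, a_{i+1} = floor((a_0 + m_{i+1})/d_{i+1}):
  m_1 = 1*22 - 0 = 22, d_1 = (494 - 22^2)/1 = 10/1 = 10, a_1 = floor((22 + 22)/10) = 4.
  m_2 = 10*4 - 22 = 18, d_2 = (494 - 18^2)/10 = 170/10 = 17, a_2 = floor((22 + 18)/17) = 2.
  m_3 = 17*2 - 18 = 16, d_3 = (494 - 16^2)/17 = 238/17 = 14, a_3 = floor((22 + 16)/14) = 2.
  m_4 = 14*2 - 16 = 12, d_4 = (494 - 12^2)/14 = 350/14 = 25, a_4 = floor((22 + 12)/25) = 1.
  m_5 = 25*1 - 12 = 13, d_5 = (494 - 13^2)/25 = 325/25 = 13, a_5 = floor((22 + 13)/13) = 2.
  m_6 = 13*2 - 13 = 13, d_6 = (494 - 13^2)/13 = 325/13 = 25, a_6 = floor((22 + 13)/25) = 1.
  m_7 = 25*1 - 13 = 12, d_7 = (494 - 12^2)/25 = 350/25 = 14, a_7 = floor((22 + 12)/14) = 2.
  m_8 = 14*2 - 12 = 16, d_8 = (494 - 16^2)/14 = 238/14 = 17, a_8 = floor((22 + 16)/17) = 2.
  m_9 = 17*2 - 16 = 18, d_9 = (494 - 18^2)/17 = 170/17 = 10, a_9 = floor((22 + 18)/10) = 4.
  m_10 = 10*4 - 18 = 22, d_10 = (494 - 22^2)/10 = 10/10 = 1, a_10 = floor((22 + 22)/1) = 44.
  m_11 = 1*44 - 22 = 22, d_11 = (494 - 22^2)/1 = 10/1 = 10: (m_11, d_11) = (m_1, d_1) = (22, 10), so from here the quotients repeat a_1, ..., a_10; the period length is 10.
So sqrt(494) = [22; (4, 2, 2, 1, 2, 1, 2, 2, 4, 44)] with period length k = 10.
k is even, so the fundamental solution of x^2 - 494y^2 = 1 is (p_{k-1}, q_{k-1}) = (p_9, q_9); compute convergents through index 9.
Convergents (p_i = a_i*p_{i-1} + p_{i-2}, q_i = a_i*q_{i-1} + q_{i-2} with p_{-2}=0, p_{-1}=1, q_{-2}=1, q_{-1}=0):
  i=0: a_0=22, p_0 = 22*1 + 0 = 22, q_0 = 22*0 + 1 = 1.
  i=1: a_1=4, p_1 = 4*22 + 1 = 89, q_1 = 4*1 + 0 = 4.
  i=2: a_2=2, p_2 = 2*89 + 22 = 200, q_2 = 2*4 + 1 = 9.
  i=3: a_3=2, p_3 = 2*200 + 89 = 489, q_3 = 2*9 + 4 = 22.
  i=4: a_4=1, p_4 = 1*489 + 200 = 689, q_4 = 1*22 + 9 = 31.
  i=5: a_5=2, p_5 = 2*689 + 489 = 1867, q_5 = 2*31 + 22 = 84.
  i=6: a_6=1, p_6 = 1*1867 + 689 = 2556, q_6 = 1*84 + 31 = 115.
  i=7: a_7=2, p_7 = 2*2556 + 1867 = 6979, q_7 = 2*115 + 84 = 314.
  i=8: a_8=2, p_8 = 2*6979 + 2556 = 16514, q_8 = 2*314 + 115 = 743.
  i=9: a_9=4, p_9 = 4*16514 + 6979 = 73035, q_9 = 4*743 + 314 = 3286.
Check: 73035^2 - 494*3286^2 = 5334111225 - 5334111224 = 1, so (x, y) = (73035, 3286) solves the equation, and by the theorem it is the least positive solution.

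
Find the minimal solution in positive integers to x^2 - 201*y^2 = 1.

(x, y) = (515095, 36332)

First expand sqrt(201) as a continued fraction. With x_i = (sqrt(201) + m_i)/d_i and (m_0, d_0) = (0, 1): a_0 = floor(sqrt(201)) = 14, since 14^2 = 196 <= 201 < 225 = 15^2.
Iterate m_{i+1} = d_i*a_i - m_i, d_{i+1} = (201 - m_{i+1}^2)/d_i, a_{i+1} = floor((a_0 + m_{i+1})/d_{i+1}):
  m_1 = 1*14 - 0 = 14, d_1 = (201 - 14^2)/1 = 5/1 = 5, a_1 = floor((14 + 14)/5) = 5.
  m_2 = 5*5 - 14 = 11, d_2 = (201 - 11^2)/5 = 80/5 = 16, a_2 = floor((14 + 11)/16) = 1.
  m_3 = 16*1 - 11 = 5, d_3 = (201 - 5^2)/16 = 176/16 = 11, a_3 = floor((14 + 5)/11) = 1.
  m_4 = 11*1 - 5 = 6, d_4 = (201 - 6^2)/11 = 165/11 = 15, a_4 = floor((14 + 6)/15) = 1.
  m_5 = 15*1 - 6 = 9, d_5 = (201 - 9^2)/15 = 120/15 = 8, a_5 = floor((14 + 9)/8) = 2.
  m_6 = 8*2 - 9 = 7, d_6 = (201 - 7^2)/8 = 152/8 = 19, a_6 = floor((14 + 7)/19) = 1.
  m_7 = 19*1 - 7 = 12, d_7 = (201 - 12^2)/19 = 57/19 = 3, a_7 = floor((14 + 12)/3) = 8.
  m_8 = 3*8 - 12 = 12, d_8 = (201 - 12^2)/3 = 57/3 = 19, a_8 = floor((14 + 12)/19) = 1.
  m_9 = 19*1 - 12 = 7, d_9 = (201 - 7^2)/19 = 152/19 = 8, a_9 = floor((14 + 7)/8) = 2.
  m_10 = 8*2 - 7 = 9, d_10 = (201 - 9^2)/8 = 120/8 = 15, a_10 = floor((14 + 9)/15) = 1.
  m_11 = 15*1 - 9 = 6, d_11 = (201 - 6^2)/15 = 165/15 = 11, a_11 = floor((14 + 6)/11) = 1.
  m_12 = 11*1 - 6 = 5, d_12 = (201 - 5^2)/11 = 176/11 = 16, a_12 = floor((14 + 5)/16) = 1.
  m_13 = 16*1 - 5 = 11, d_13 = (201 - 11^2)/16 = 80/16 = 5, a_13 = floor((14 + 11)/5) = 5.
  m_14 = 5*5 - 11 = 14, d_14 = (201 - 14^2)/5 = 5/5 = 1, a_14 = floor((14 + 14)/1) = 28.
  m_15 = 1*28 - 14 = 14, d_15 = (201 - 14^2)/1 = 5/1 = 5: (m_15, d_15) = (m_1, d_1) = (14, 5), so from here the quotients repeat a_1, ..., a_14; the period length is 14.
So sqrt(201) = [14; (5, 1, 1, 1, 2, 1, 8, 1, 2, 1, 1, 1, 5, 28)] with period length k = 14.
k is even, so the fundamental solution of x^2 - 201y^2 = 1 is (p_{k-1}, q_{k-1}) = (p_13, q_13); compute convergents through index 13.
Convergents (p_i = a_i*p_{i-1} + p_{i-2}, q_i = a_i*q_{i-1} + q_{i-2} with p_{-2}=0, p_{-1}=1, q_{-2}=1, q_{-1}=0):
  i=0: a_0=14, p_0 = 14*1 + 0 = 14, q_0 = 14*0 + 1 = 1.
  i=1: a_1=5, p_1 = 5*14 + 1 = 71, q_1 = 5*1 + 0 = 5.
  i=2: a_2=1, p_2 = 1*71 + 14 = 85, q_2 = 1*5 + 1 = 6.
  i=3: a_3=1, p_3 = 1*85 + 71 = 156, q_3 = 1*6 + 5 = 11.
  i=4: a_4=1, p_4 = 1*156 + 85 = 241, q_4 = 1*11 + 6 = 17.
  i=5: a_5=2, p_5 = 2*241 + 156 = 638, q_5 = 2*17 + 11 = 45.
  i=6: a_6=1, p_6 = 1*638 + 241 = 879, q_6 = 1*45 + 17 = 62.
  i=7: a_7=8, p_7 = 8*879 + 638 = 7670, q_7 = 8*62 + 45 = 541.
  i=8: a_8=1, p_8 = 1*7670 + 879 = 8549, q_8 = 1*541 + 62 = 603.
  i=9: a_9=2, p_9 = 2*8549 + 7670 = 24768, q_9 = 2*603 + 541 = 1747.
  i=10: a_10=1, p_10 = 1*24768 + 8549 = 33317, q_10 = 1*1747 + 603 = 2350.
  i=11: a_11=1, p_11 = 1*33317 + 24768 = 58085, q_11 = 1*2350 + 1747 = 4097.
  i=12: a_12=1, p_12 = 1*58085 + 33317 = 91402, q_12 = 1*4097 + 2350 = 6447.
  i=13: a_13=5, p_13 = 5*91402 + 58085 = 515095, q_13 = 5*6447 + 4097 = 36332.
Check: 515095^2 - 201*36332^2 = 265322859025 - 265322859024 = 1, so (x, y) = (515095, 36332) solves the equation, and by the theorem it is the least positive solution.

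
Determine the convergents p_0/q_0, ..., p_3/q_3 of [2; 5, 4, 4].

Using the convergent recurrence p_i = a_i*p_{i-1} + p_{i-2}, q_i = a_i*q_{i-1} + q_{i-2} with p_{-2}=0, p_{-1}=1, q_{-2}=1, q_{-1}=0:
  i=0: a_0=2, p_0 = 2*1 + 0 = 2, q_0 = 2*0 + 1 = 1.
  i=1: a_1=5, p_1 = 5*2 + 1 = 11, q_1 = 5*1 + 0 = 5.
  i=2: a_2=4, p_2 = 4*11 + 2 = 46, q_2 = 4*5 + 1 = 21.
  i=3: a_3=4, p_3 = 4*46 + 11 = 195, q_3 = 4*21 + 5 = 89.

2/1, 11/5, 46/21, 195/89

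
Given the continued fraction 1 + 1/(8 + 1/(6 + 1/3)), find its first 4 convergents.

Using the convergent recurrence p_i = a_i*p_{i-1} + p_{i-2}, q_i = a_i*q_{i-1} + q_{i-2} with p_{-2}=0, p_{-1}=1, q_{-2}=1, q_{-1}=0:
  i=0: a_0=1, p_0 = 1*1 + 0 = 1, q_0 = 1*0 + 1 = 1.
  i=1: a_1=8, p_1 = 8*1 + 1 = 9, q_1 = 8*1 + 0 = 8.
  i=2: a_2=6, p_2 = 6*9 + 1 = 55, q_2 = 6*8 + 1 = 49.
  i=3: a_3=3, p_3 = 3*55 + 9 = 174, q_3 = 3*49 + 8 = 155.

1/1, 9/8, 55/49, 174/155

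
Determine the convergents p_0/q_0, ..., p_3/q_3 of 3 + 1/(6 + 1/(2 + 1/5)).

Using the convergent recurrence p_i = a_i*p_{i-1} + p_{i-2}, q_i = a_i*q_{i-1} + q_{i-2} with p_{-2}=0, p_{-1}=1, q_{-2}=1, q_{-1}=0:
  i=0: a_0=3, p_0 = 3*1 + 0 = 3, q_0 = 3*0 + 1 = 1.
  i=1: a_1=6, p_1 = 6*3 + 1 = 19, q_1 = 6*1 + 0 = 6.
  i=2: a_2=2, p_2 = 2*19 + 3 = 41, q_2 = 2*6 + 1 = 13.
  i=3: a_3=5, p_3 = 5*41 + 19 = 224, q_3 = 5*13 + 6 = 71.

3/1, 19/6, 41/13, 224/71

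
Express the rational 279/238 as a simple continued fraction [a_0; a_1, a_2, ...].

[1; 5, 1, 4, 8]

Run the Euclidean algorithm on 279 and 238; the successive quotients are the partial quotients a_0, a_1, ... (each step inverts the fractional part left over by the previous one):
  279 = 1*238 + 41, so a_0 = 1.
  238 = 5*41 + 33, so a_1 = 5.
  41 = 1*33 + 8, so a_2 = 1.
  33 = 4*8 + 1, so a_3 = 4.
  8 = 8*1 + 0, so a_4 = 8.
The remainder reaches 0 after 5 divisions, so the expansion has 5 partial quotients, read off in order.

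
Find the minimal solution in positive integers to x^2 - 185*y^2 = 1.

First expand sqrt(185) as a continued fraction. With x_i = (sqrt(185) + m_i)/d_i and (m_0, d_0) = (0, 1): a_0 = floor(sqrt(185)) = 13, since 13^2 = 169 <= 185 < 196 = 14^2.
Iterate m_{i+1} = d_i*a_i - m_i, d_{i+1} = (185 - m_{i+1}^2)/d_i, a_{i+1} = floor((a_0 + m_{i+1})/d_{i+1}):
  m_1 = 1*13 - 0 = 13, d_1 = (185 - 13^2)/1 = 16/1 = 16, a_1 = floor((13 + 13)/16) = 1.
  m_2 = 16*1 - 13 = 3, d_2 = (185 - 3^2)/16 = 176/16 = 11, a_2 = floor((13 + 3)/11) = 1.
  m_3 = 11*1 - 3 = 8, d_3 = (185 - 8^2)/11 = 121/11 = 11, a_3 = floor((13 + 8)/11) = 1.
  m_4 = 11*1 - 8 = 3, d_4 = (185 - 3^2)/11 = 176/11 = 16, a_4 = floor((13 + 3)/16) = 1.
  m_5 = 16*1 - 3 = 13, d_5 = (185 - 13^2)/16 = 16/16 = 1, a_5 = floor((13 + 13)/1) = 26.
  m_6 = 1*26 - 13 = 13, d_6 = (185 - 13^2)/1 = 16/1 = 16: (m_6, d_6) = (m_1, d_1) = (13, 16), so from here the quotients repeat a_1, ..., a_5; the period length is 5.
So sqrt(185) = [13; (1, 1, 1, 1, 26)] with period length k = 5.
k is odd, so (p_{k-1}, q_{k-1}) only solves x^2 - 185y^2 = -1 and the fundamental solution of x^2 - 185y^2 = 1 is (p_{2k-1}, q_{2k-1}) = (p_9, q_9); compute convergents through index 9, running through the period twice.
Convergents (p_i = a_i*p_{i-1} + p_{i-2}, q_i = a_i*q_{i-1} + q_{i-2} with p_{-2}=0, p_{-1}=1, q_{-2}=1, q_{-1}=0):
  i=0: a_0=13, p_0 = 13*1 + 0 = 13, q_0 = 13*0 + 1 = 1.
  i=1: a_1=1, p_1 = 1*13 + 1 = 14, q_1 = 1*1 + 0 = 1.
  i=2: a_2=1, p_2 = 1*14 + 13 = 27, q_2 = 1*1 + 1 = 2.
  i=3: a_3=1, p_3 = 1*27 + 14 = 41, q_3 = 1*2 + 1 = 3.
  i=4: a_4=1, p_4 = 1*41 + 27 = 68, q_4 = 1*3 + 2 = 5.
  i=5: a_5=26, p_5 = 26*68 + 41 = 1809, q_5 = 26*5 + 3 = 133.
  i=6: a_6=1, p_6 = 1*1809 + 68 = 1877, q_6 = 1*133 + 5 = 138.
  i=7: a_7=1, p_7 = 1*1877 + 1809 = 3686, q_7 = 1*138 + 133 = 271.
  i=8: a_8=1, p_8 = 1*3686 + 1877 = 5563, q_8 = 1*271 + 138 = 409.
  i=9: a_9=1, p_9 = 1*5563 + 3686 = 9249, q_9 = 1*409 + 271 = 680.
Indeed p_4^2 - 185*q_4^2 = 4624 - 4625 = -1, not +1.
Check: 9249^2 - 185*680^2 = 85544001 - 85544000 = 1, so (x, y) = (9249, 680) solves the equation, and by the theorem it is the least positive solution.

(x, y) = (9249, 680)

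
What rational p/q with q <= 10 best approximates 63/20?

22/7

Expand x = 63/20 as a continued fraction with the Euclidean algorithm:
  63 = 3*20 + 3, so a_0 = 3.
  20 = 6*3 + 2, so a_1 = 6.
  3 = 1*2 + 1, so a_2 = 1.
  2 = 2*1 + 0, so a_3 = 2.
so x = [3; 6, 1, 2].
Convergents (p_i = a_i*p_{i-1} + p_{i-2}, q_i = a_i*q_{i-1} + q_{i-2} with p_{-2}=0, p_{-1}=1, q_{-2}=1, q_{-1}=0), until the denominator exceeds 10:
  i=0: a_0=3, p_0 = 3*1 + 0 = 3, q_0 = 3*0 + 1 = 1.
  i=1: a_1=6, p_1 = 6*3 + 1 = 19, q_1 = 6*1 + 0 = 6.
  i=2: a_2=1, p_2 = 1*19 + 3 = 22, q_2 = 1*6 + 1 = 7.
  i=3: a_3=2, p_3 = 2*22 + 19 = 63, q_3 = 2*7 + 6 = 20.
q_3 = 20 > 10, so the last convergent with denominator <= 10 is p_2/q_2 = 22/7.
The closest fraction with denominator <= 10 is either p_2/q_2 or the intermediate fraction (k*p_2 + p_1)/(k*q_2 + q_1) with the largest k >= 1 whose denominator stays <= 10; these approach x as k grows, and every other convergent or intermediate fraction in range is farther away.
Largest k: floor((10 - q_1)/q_2) = floor((10 - 6)/7) = 0.
Since k = 0, no intermediate fraction beyond p_2/q_2 has denominator <= 10, so the convergent 22/7 is the closest (its error is |63*7 - 22*20|/(20*7) = 1/140).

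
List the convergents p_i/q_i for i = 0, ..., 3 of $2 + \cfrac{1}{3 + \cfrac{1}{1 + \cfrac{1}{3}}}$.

Using the convergent recurrence p_i = a_i*p_{i-1} + p_{i-2}, q_i = a_i*q_{i-1} + q_{i-2} with p_{-2}=0, p_{-1}=1, q_{-2}=1, q_{-1}=0:
  i=0: a_0=2, p_0 = 2*1 + 0 = 2, q_0 = 2*0 + 1 = 1.
  i=1: a_1=3, p_1 = 3*2 + 1 = 7, q_1 = 3*1 + 0 = 3.
  i=2: a_2=1, p_2 = 1*7 + 2 = 9, q_2 = 1*3 + 1 = 4.
  i=3: a_3=3, p_3 = 3*9 + 7 = 34, q_3 = 3*4 + 3 = 15.

2/1, 7/3, 9/4, 34/15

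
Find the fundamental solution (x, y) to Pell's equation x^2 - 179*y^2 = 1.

(x, y) = (4190210, 313191)

First expand sqrt(179) as a continued fraction. With x_i = (sqrt(179) + m_i)/d_i and (m_0, d_0) = (0, 1): a_0 = floor(sqrt(179)) = 13, since 13^2 = 169 <= 179 < 196 = 14^2.
Iterate m_{i+1} = d_i*a_i - m_i, d_{i+1} = (179 - m_{i+1}^2)/d_i, a_{i+1} = floor((a_0 + m_{i+1})/d_{i+1}):
  m_1 = 1*13 - 0 = 13, d_1 = (179 - 13^2)/1 = 10/1 = 10, a_1 = floor((13 + 13)/10) = 2.
  m_2 = 10*2 - 13 = 7, d_2 = (179 - 7^2)/10 = 130/10 = 13, a_2 = floor((13 + 7)/13) = 1.
  m_3 = 13*1 - 7 = 6, d_3 = (179 - 6^2)/13 = 143/13 = 11, a_3 = floor((13 + 6)/11) = 1.
  m_4 = 11*1 - 6 = 5, d_4 = (179 - 5^2)/11 = 154/11 = 14, a_4 = floor((13 + 5)/14) = 1.
  m_5 = 14*1 - 5 = 9, d_5 = (179 - 9^2)/14 = 98/14 = 7, a_5 = floor((13 + 9)/7) = 3.
  m_6 = 7*3 - 9 = 12, d_6 = (179 - 12^2)/7 = 35/7 = 5, a_6 = floor((13 + 12)/5) = 5.
  m_7 = 5*5 - 12 = 13, d_7 = (179 - 13^2)/5 = 10/5 = 2, a_7 = floor((13 + 13)/2) = 13.
  m_8 = 2*13 - 13 = 13, d_8 = (179 - 13^2)/2 = 10/2 = 5, a_8 = floor((13 + 13)/5) = 5.
  m_9 = 5*5 - 13 = 12, d_9 = (179 - 12^2)/5 = 35/5 = 7, a_9 = floor((13 + 12)/7) = 3.
  m_10 = 7*3 - 12 = 9, d_10 = (179 - 9^2)/7 = 98/7 = 14, a_10 = floor((13 + 9)/14) = 1.
  m_11 = 14*1 - 9 = 5, d_11 = (179 - 5^2)/14 = 154/14 = 11, a_11 = floor((13 + 5)/11) = 1.
  m_12 = 11*1 - 5 = 6, d_12 = (179 - 6^2)/11 = 143/11 = 13, a_12 = floor((13 + 6)/13) = 1.
  m_13 = 13*1 - 6 = 7, d_13 = (179 - 7^2)/13 = 130/13 = 10, a_13 = floor((13 + 7)/10) = 2.
  m_14 = 10*2 - 7 = 13, d_14 = (179 - 13^2)/10 = 10/10 = 1, a_14 = floor((13 + 13)/1) = 26.
  m_15 = 1*26 - 13 = 13, d_15 = (179 - 13^2)/1 = 10/1 = 10: (m_15, d_15) = (m_1, d_1) = (13, 10), so from here the quotients repeat a_1, ..., a_14; the period length is 14.
So sqrt(179) = [13; (2, 1, 1, 1, 3, 5, 13, 5, 3, 1, 1, 1, 2, 26)] with period length k = 14.
k is even, so the fundamental solution of x^2 - 179y^2 = 1 is (p_{k-1}, q_{k-1}) = (p_13, q_13); compute convergents through index 13.
Convergents (p_i = a_i*p_{i-1} + p_{i-2}, q_i = a_i*q_{i-1} + q_{i-2} with p_{-2}=0, p_{-1}=1, q_{-2}=1, q_{-1}=0):
  i=0: a_0=13, p_0 = 13*1 + 0 = 13, q_0 = 13*0 + 1 = 1.
  i=1: a_1=2, p_1 = 2*13 + 1 = 27, q_1 = 2*1 + 0 = 2.
  i=2: a_2=1, p_2 = 1*27 + 13 = 40, q_2 = 1*2 + 1 = 3.
  i=3: a_3=1, p_3 = 1*40 + 27 = 67, q_3 = 1*3 + 2 = 5.
  i=4: a_4=1, p_4 = 1*67 + 40 = 107, q_4 = 1*5 + 3 = 8.
  i=5: a_5=3, p_5 = 3*107 + 67 = 388, q_5 = 3*8 + 5 = 29.
  i=6: a_6=5, p_6 = 5*388 + 107 = 2047, q_6 = 5*29 + 8 = 153.
  i=7: a_7=13, p_7 = 13*2047 + 388 = 26999, q_7 = 13*153 + 29 = 2018.
  i=8: a_8=5, p_8 = 5*26999 + 2047 = 137042, q_8 = 5*2018 + 153 = 10243.
  i=9: a_9=3, p_9 = 3*137042 + 26999 = 438125, q_9 = 3*10243 + 2018 = 32747.
  i=10: a_10=1, p_10 = 1*438125 + 137042 = 575167, q_10 = 1*32747 + 10243 = 42990.
  i=11: a_11=1, p_11 = 1*575167 + 438125 = 1013292, q_11 = 1*42990 + 32747 = 75737.
  i=12: a_12=1, p_12 = 1*1013292 + 575167 = 1588459, q_12 = 1*75737 + 42990 = 118727.
  i=13: a_13=2, p_13 = 2*1588459 + 1013292 = 4190210, q_13 = 2*118727 + 75737 = 313191.
Check: 4190210^2 - 179*313191^2 = 17557859844100 - 17557859844099 = 1, so (x, y) = (4190210, 313191) solves the equation, and by the theorem it is the least positive solution.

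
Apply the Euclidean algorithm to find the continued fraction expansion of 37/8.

Run the Euclidean algorithm on 37 and 8; the successive quotients are the partial quotients a_0, a_1, ... (each step inverts the fractional part left over by the previous one):
  37 = 4*8 + 5, so a_0 = 4.
  8 = 1*5 + 3, so a_1 = 1.
  5 = 1*3 + 2, so a_2 = 1.
  3 = 1*2 + 1, so a_3 = 1.
  2 = 2*1 + 0, so a_4 = 2.
The remainder reaches 0 after 5 divisions, so the expansion has 5 partial quotients, read off in order.

[4; 1, 1, 1, 2]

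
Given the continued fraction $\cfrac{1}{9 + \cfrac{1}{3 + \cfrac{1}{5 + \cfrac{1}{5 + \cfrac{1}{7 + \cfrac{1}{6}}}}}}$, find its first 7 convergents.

Using the convergent recurrence p_i = a_i*p_{i-1} + p_{i-2}, q_i = a_i*q_{i-1} + q_{i-2} with p_{-2}=0, p_{-1}=1, q_{-2}=1, q_{-1}=0:
  i=0: a_0=0, p_0 = 0*1 + 0 = 0, q_0 = 0*0 + 1 = 1.
  i=1: a_1=9, p_1 = 9*0 + 1 = 1, q_1 = 9*1 + 0 = 9.
  i=2: a_2=3, p_2 = 3*1 + 0 = 3, q_2 = 3*9 + 1 = 28.
  i=3: a_3=5, p_3 = 5*3 + 1 = 16, q_3 = 5*28 + 9 = 149.
  i=4: a_4=5, p_4 = 5*16 + 3 = 83, q_4 = 5*149 + 28 = 773.
  i=5: a_5=7, p_5 = 7*83 + 16 = 597, q_5 = 7*773 + 149 = 5560.
  i=6: a_6=6, p_6 = 6*597 + 83 = 3665, q_6 = 6*5560 + 773 = 34133.

0/1, 1/9, 3/28, 16/149, 83/773, 597/5560, 3665/34133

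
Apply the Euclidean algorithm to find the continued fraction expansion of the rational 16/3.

Run the Euclidean algorithm on 16 and 3; the successive quotients are the partial quotients a_0, a_1, ... (each step inverts the fractional part left over by the previous one):
  16 = 5*3 + 1, so a_0 = 5.
  3 = 3*1 + 0, so a_1 = 3.
The remainder reaches 0 after 2 divisions, so the expansion has 2 partial quotients, read off in order.

[5; 3]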